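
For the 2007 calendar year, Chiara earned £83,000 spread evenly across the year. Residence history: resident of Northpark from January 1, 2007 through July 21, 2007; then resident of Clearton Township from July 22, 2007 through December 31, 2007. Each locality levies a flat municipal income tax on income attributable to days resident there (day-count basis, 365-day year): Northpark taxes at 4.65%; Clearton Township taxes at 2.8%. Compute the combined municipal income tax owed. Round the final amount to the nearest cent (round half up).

£3,173.78

Northpark, January 1 – July 21, 2007: 202 days → £83,000 × 4.65% × 202/365 = £2,135.9425
Clearton Township, July 22 – December 31, 2007: 163 days → £83,000 × 2.8% × 163/365 = £1,037.8411
Total = £3,173.7836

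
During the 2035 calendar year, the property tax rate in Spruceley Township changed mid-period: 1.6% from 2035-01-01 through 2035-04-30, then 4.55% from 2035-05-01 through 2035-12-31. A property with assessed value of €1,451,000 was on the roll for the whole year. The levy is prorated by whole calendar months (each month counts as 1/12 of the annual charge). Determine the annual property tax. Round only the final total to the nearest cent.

2035-01-01 to 2035-04-30: 4 months at 1.6% → €1,451,000 × 1.6% × 4/12 = €7,738.6667
2035-05-01 to 2035-12-31: 8 months at 4.55% → €1,451,000 × 4.55% × 8/12 = €44,013.6667
Total = €51,752.3333

€51,752.33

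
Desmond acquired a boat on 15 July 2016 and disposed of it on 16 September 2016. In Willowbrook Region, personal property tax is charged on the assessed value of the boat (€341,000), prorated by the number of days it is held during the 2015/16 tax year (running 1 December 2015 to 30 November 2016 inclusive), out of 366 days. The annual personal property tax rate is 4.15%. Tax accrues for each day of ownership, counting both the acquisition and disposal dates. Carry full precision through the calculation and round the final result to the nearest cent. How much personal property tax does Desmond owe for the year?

Days held (15 July – 16 September 2016): 64 out of 366
Tax = €341,000 × 4.15% × 64/366 = €2,474.5792

€2,474.58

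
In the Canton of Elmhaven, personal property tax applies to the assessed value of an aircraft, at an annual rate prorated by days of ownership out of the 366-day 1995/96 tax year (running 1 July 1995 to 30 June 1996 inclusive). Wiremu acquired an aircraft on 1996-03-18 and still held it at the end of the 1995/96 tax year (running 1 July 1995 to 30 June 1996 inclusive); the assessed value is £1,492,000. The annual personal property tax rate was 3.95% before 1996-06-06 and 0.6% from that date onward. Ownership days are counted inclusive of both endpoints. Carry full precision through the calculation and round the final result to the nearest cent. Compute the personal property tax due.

£13,493.22

1996-03-18 to 1996-06-05: 80 days at 3.95% → £1,492,000 × 3.95% × 80/366 = £12,881.7486
1996-06-06 to 1996-06-30: 25 days at 0.6% → £1,492,000 × 0.6% × 25/366 = £611.4754
Total = £13,493.2240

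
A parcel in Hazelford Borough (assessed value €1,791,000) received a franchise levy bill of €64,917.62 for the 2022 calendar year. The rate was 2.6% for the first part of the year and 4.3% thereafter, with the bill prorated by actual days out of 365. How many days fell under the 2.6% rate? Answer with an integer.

145 days

Let d = days at the first rate; then 365 − d days at the second rate.
€1,791,000 × [2.6%·d + 4.3%·(365−d)] / 365 = €64,917.62
Solving gives d = 145, so the new rate took effect on 26 May 2022.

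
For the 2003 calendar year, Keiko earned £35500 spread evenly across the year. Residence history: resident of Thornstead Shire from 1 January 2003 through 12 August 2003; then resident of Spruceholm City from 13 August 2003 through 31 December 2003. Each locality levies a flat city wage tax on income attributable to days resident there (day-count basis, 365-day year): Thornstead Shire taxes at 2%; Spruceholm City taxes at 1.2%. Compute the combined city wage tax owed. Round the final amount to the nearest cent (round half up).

Thornstead Shire, 1 January – 12 August 2003: 224 days → £35500 × 2% × 224/365 = £435.7260
Spruceholm City, 13 August – 31 December 2003: 141 days → £35500 × 1.2% × 141/365 = £164.5644
Total = £600.2904

£600.29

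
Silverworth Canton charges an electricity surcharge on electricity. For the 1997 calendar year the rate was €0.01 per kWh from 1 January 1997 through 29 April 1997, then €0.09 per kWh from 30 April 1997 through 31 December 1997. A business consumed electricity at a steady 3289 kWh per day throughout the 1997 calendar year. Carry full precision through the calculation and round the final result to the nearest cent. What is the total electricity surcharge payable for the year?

1 January – 29 April 1997: 119 days × 3289 kWh/day = 391,391 kWh at €0.01/kWh → €3913.91
30 April – 31 December 1997: 246 days × 3289 kWh/day = 809,094 kWh at €0.09/kWh → €72818.46

€76732.37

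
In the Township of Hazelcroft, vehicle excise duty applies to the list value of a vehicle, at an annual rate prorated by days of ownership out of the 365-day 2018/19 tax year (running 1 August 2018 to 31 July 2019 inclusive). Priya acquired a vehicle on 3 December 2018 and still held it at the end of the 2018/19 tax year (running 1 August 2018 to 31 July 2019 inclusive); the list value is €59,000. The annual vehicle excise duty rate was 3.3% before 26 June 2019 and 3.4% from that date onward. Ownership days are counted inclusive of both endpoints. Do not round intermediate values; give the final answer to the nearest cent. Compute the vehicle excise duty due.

3 December 2018 – 25 June 2019: 205 days at 3.3% → €59,000 × 3.3% × 205/365 = €1,093.5205
26 June – 31 July 2019: 36 days at 3.4% → €59,000 × 3.4% × 36/365 = €197.8521
Total = €1,291.3726

€1,291.37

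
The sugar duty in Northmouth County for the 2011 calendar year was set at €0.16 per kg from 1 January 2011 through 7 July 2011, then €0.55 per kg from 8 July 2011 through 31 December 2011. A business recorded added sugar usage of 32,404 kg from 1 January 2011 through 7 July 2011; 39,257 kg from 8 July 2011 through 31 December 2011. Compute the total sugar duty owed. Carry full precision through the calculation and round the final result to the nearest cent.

€26,775.99

1 January – 7 July 2011: 32,404 kg at €0.16/kg → €5,184.64
8 July – 31 December 2011: 39,257 kg at €0.55/kg → €21,591.35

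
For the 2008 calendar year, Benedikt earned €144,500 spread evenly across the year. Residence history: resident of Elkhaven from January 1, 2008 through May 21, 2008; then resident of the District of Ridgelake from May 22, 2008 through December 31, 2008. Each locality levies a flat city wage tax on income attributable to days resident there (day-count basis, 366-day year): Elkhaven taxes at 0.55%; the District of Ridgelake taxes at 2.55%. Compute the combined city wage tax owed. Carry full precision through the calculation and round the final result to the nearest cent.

€2,563.49

Elkhaven, January 1 – May 21, 2008: 142 days → €144,500 × 0.55% × 142/366 = €308.3456
The District of Ridgelake, May 22 – December 31, 2008: 224 days → €144,500 × 2.55% × 224/366 = €2,255.1475
Total = €2,563.4932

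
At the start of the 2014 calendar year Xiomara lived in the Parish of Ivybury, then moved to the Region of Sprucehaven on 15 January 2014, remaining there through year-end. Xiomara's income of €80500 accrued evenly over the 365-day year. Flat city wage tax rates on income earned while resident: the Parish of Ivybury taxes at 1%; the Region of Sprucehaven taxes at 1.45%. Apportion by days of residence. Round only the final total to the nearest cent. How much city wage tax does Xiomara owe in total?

The Parish of Ivybury, 1 January – 14 January 2014: 14 days → €80500 × 1% × 14/365 = €30.8767
The Region of Sprucehaven, 15 January – 31 December 2014: 351 days → €80500 × 1.45% × 351/365 = €1122.4788
Total = €1153.3555

€1153.36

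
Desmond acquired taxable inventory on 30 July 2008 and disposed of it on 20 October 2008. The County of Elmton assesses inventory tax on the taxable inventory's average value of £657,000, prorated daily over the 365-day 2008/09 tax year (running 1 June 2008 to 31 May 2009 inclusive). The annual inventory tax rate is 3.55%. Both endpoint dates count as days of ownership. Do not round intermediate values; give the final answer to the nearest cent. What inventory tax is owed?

£5,303.70

Days held (30 July – 20 October 2008): 83 out of 365
Tax = £657,000 × 3.55% × 83/365 = £5,303.7000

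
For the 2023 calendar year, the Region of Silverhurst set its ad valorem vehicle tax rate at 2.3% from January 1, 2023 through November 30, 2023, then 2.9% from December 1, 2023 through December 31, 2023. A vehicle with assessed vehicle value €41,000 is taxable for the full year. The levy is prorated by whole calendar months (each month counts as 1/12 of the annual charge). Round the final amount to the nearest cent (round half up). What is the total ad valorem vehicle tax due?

January 1 – November 30, 2023: 11 months at 2.3% → €41,000 × 2.3% × 11/12 = €864.4167
December 1 – December 31, 2023: 1 month at 2.9% → €41,000 × 2.9% × 1/12 = €99.0833
Total = €963.5000

€963.50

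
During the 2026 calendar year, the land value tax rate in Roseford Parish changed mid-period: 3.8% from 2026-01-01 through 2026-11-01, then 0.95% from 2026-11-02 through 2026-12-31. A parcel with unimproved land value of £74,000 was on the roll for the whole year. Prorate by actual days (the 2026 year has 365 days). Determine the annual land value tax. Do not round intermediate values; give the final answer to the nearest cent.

2026-01-01 to 2026-11-01: 305 days at 3.8% → £74,000 × 3.8% × 305/365 = £2,349.7534
2026-11-02 to 2026-12-31: 60 days at 0.95% → £74,000 × 0.95% × 60/365 = £115.5616
Total = £2,465.3151

£2,465.32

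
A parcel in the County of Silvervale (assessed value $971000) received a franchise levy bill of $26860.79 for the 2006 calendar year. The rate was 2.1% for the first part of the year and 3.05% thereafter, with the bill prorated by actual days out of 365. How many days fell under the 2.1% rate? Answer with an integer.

Let d = days at the first rate; then 365 − d days at the second rate.
$971000 × [2.1%·d + 3.05%·(365−d)] / 365 = $26860.79
Solving gives d = 109, so the new rate took effect on 20 Apr 2006.

109 days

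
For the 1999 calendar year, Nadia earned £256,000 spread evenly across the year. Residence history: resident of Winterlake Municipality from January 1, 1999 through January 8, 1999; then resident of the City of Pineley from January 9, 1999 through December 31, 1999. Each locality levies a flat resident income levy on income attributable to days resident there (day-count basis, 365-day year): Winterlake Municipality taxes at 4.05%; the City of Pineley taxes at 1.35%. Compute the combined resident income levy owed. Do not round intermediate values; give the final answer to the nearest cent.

£3,607.50

Winterlake Municipality, January 1 – January 8, 1999: 8 days → £256,000 × 4.05% × 8/365 = £227.2438
The City of Pineley, January 9 – December 31, 1999: 357 days → £256,000 × 1.35% × 357/365 = £3,380.2521
Total = £3,607.4959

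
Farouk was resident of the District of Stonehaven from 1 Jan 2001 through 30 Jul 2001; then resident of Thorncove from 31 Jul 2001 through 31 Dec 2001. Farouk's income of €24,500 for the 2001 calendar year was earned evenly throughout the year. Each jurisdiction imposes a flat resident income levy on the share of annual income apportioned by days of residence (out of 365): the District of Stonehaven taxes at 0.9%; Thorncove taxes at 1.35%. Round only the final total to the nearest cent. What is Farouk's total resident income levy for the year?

The District of Stonehaven, 1 Jan – 30 Jul 2001: 211 days → €24,500 × 0.9% × 211/365 = €127.4671
Thorncove, 31 Jul – 31 Dec 2001: 154 days → €24,500 × 1.35% × 154/365 = €139.5493
Total = €267.0164

€267.02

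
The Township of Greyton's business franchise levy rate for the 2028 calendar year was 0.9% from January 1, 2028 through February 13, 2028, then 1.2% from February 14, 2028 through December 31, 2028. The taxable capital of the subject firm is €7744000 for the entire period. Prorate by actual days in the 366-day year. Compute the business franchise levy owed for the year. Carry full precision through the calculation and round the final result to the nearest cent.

January 1 – February 13, 2028: 44 days at 0.9% → €7744000 × 0.9% × 44/366 = €8378.7541
February 14 – December 31, 2028: 322 days at 1.2% → €7744000 × 1.2% × 322/366 = €81756.3279
Total = €90135.0820

€90135.08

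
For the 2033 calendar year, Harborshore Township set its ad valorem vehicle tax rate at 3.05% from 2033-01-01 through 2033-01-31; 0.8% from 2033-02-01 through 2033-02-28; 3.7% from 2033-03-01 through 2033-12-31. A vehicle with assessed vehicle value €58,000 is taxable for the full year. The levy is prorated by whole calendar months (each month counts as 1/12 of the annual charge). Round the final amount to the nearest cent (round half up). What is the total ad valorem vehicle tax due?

€1,974.42

2033-01-01 to 2033-01-31: 1 month at 3.05% → €58,000 × 3.05% × 1/12 = €147.4167
2033-02-01 to 2033-02-28: 1 month at 0.8% → €58,000 × 0.8% × 1/12 = €38.6667
2033-03-01 to 2033-12-31: 10 months at 3.7% → €58,000 × 3.7% × 10/12 = €1,788.3333
Total = €1,974.4167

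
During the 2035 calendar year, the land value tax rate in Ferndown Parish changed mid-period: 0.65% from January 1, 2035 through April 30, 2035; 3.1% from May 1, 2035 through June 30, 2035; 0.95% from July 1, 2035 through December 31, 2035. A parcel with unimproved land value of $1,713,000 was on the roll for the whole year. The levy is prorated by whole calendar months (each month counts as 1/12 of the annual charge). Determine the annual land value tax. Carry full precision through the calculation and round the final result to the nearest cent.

January 1 – April 30, 2035: 4 months at 0.65% → $1,713,000 × 0.65% × 4/12 = $3,711.5000
May 1 – June 30, 2035: 2 months at 3.1% → $1,713,000 × 3.1% × 2/12 = $8,850.5000
July 1 – December 31, 2035: 6 months at 0.95% → $1,713,000 × 0.95% × 6/12 = $8,136.7500
Total = $20,698.7500

$20,698.75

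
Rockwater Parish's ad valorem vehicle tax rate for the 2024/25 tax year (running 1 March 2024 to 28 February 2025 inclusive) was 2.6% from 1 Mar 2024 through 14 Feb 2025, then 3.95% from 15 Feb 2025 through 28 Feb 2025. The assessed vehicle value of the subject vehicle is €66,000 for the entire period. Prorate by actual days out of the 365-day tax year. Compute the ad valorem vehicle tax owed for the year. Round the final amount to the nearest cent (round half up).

€1,750.18

1 Mar 2024 – 14 Feb 2025: 351 days at 2.6% → €66,000 × 2.6% × 351/365 = €1,650.1808
15 Feb – 28 Feb 2025: 14 days at 3.95% → €66,000 × 3.95% × 14/365 = €99.9945
Total = €1,750.1753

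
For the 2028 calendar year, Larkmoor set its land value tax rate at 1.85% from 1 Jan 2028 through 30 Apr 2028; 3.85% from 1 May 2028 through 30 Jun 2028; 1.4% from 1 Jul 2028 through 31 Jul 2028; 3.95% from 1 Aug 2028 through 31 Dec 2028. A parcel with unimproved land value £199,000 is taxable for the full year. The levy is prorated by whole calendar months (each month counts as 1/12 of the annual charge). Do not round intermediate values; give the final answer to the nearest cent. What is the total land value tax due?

£6,011.46

1 Jan – 30 Apr 2028: 4 months at 1.85% → £199,000 × 1.85% × 4/12 = £1,227.1667
1 May – 30 Jun 2028: 2 months at 3.85% → £199,000 × 3.85% × 2/12 = £1,276.9167
1 Jul – 31 Jul 2028: 1 month at 1.4% → £199,000 × 1.4% × 1/12 = £232.1667
1 Aug – 31 Dec 2028: 5 months at 3.95% → £199,000 × 3.95% × 5/12 = £3,275.2083
Total = £6,011.4583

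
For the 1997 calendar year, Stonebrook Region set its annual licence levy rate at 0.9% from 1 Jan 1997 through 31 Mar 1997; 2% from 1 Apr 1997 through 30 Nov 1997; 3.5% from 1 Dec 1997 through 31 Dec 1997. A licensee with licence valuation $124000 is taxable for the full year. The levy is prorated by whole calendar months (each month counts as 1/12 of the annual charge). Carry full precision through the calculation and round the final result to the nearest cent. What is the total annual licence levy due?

1 Jan – 31 Mar 1997: 3 months at 0.9% → $124000 × 0.9% × 3/12 = $279.0000
1 Apr – 30 Nov 1997: 8 months at 2% → $124000 × 2% × 8/12 = $1653.3333
1 Dec – 31 Dec 1997: 1 month at 3.5% → $124000 × 3.5% × 1/12 = $361.6667
Total = $2294.0000

$2294.00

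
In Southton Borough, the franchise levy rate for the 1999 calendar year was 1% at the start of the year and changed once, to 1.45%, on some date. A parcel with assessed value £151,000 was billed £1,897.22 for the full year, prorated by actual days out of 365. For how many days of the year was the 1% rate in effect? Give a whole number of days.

Let d = days at the first rate; then 365 − d days at the second rate.
£151,000 × [1%·d + 1.45%·(365−d)] / 365 = £1,897.22
Solving gives d = 157, so the new rate took effect on 7 June 1999.

157 days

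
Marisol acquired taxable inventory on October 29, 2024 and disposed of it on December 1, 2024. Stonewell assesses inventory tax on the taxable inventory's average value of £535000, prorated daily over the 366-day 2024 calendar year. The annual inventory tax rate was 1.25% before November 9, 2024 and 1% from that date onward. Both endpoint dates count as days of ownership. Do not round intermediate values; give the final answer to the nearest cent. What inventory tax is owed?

October 29 – November 8, 2024: 11 days at 1.25% → £535000 × 1.25% × 11/366 = £200.9904
November 9 – December 1, 2024: 23 days at 1% → £535000 × 1% × 23/366 = £336.2022
Total = £537.1926

£537.19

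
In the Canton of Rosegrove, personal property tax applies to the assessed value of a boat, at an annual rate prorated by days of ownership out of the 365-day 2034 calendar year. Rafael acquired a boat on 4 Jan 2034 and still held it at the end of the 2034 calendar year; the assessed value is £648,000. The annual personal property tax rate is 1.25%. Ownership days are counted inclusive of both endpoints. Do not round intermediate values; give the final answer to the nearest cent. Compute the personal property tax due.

£8,033.42

Days held (4 Jan – 31 Dec 2034): 362 out of 365
Tax = £648,000 × 1.25% × 362/365 = £8,033.4247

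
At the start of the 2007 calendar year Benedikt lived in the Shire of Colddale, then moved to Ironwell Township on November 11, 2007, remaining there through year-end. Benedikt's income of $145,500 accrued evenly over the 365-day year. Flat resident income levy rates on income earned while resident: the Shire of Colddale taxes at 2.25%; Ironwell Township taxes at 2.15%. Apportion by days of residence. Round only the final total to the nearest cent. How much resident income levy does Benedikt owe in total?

The Shire of Colddale, January 1 – November 10, 2007: 314 days → $145,500 × 2.25% × 314/365 = $2,816.3219
Ironwell Township, November 11 – December 31, 2007: 51 days → $145,500 × 2.15% × 51/365 = $437.0979
Total = $3,253.4199

$3,253.42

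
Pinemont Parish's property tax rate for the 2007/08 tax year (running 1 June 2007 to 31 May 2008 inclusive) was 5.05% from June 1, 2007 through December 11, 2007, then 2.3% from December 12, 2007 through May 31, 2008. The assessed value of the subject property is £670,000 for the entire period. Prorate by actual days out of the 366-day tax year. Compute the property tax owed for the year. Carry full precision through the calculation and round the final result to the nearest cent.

£25,176.26

June 1 – December 11, 2007: 194 days at 5.05% → £670,000 × 5.05% × 194/366 = £17,934.3989
December 12, 2007 – May 31, 2008: 172 days at 2.3% → £670,000 × 2.3% × 172/366 = £7,241.8579
Total = £25,176.2568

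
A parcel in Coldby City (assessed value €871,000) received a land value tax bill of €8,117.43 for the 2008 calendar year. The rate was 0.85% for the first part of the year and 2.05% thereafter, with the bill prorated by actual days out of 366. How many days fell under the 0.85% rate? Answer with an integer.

341 days

Let d = days at the first rate; then 366 − d days at the second rate.
€871,000 × [0.85%·d + 2.05%·(366−d)] / 366 = €8,117.43
Solving gives d = 341, so the new rate took effect on 7 Dec 2008.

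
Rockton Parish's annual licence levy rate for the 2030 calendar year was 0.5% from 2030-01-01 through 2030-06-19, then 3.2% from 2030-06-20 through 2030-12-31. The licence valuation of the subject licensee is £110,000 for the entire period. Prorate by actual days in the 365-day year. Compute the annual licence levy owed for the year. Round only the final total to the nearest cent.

2030-01-01 to 2030-06-19: 170 days at 0.5% → £110,000 × 0.5% × 170/365 = £256.1644
2030-06-20 to 2030-12-31: 195 days at 3.2% → £110,000 × 3.2% × 195/365 = £1,880.5479
Total = £2,136.7123

£2,136.71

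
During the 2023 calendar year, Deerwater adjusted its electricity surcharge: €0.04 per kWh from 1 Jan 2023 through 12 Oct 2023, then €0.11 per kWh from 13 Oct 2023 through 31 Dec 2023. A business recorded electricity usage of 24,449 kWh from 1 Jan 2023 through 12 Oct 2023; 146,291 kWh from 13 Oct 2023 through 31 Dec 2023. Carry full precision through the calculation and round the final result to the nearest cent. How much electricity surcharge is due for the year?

1 Jan – 12 Oct 2023: 24,449 kWh at €0.04/kWh → €977.96
13 Oct – 31 Dec 2023: 146,291 kWh at €0.11/kWh → €16,092.01

€17,069.97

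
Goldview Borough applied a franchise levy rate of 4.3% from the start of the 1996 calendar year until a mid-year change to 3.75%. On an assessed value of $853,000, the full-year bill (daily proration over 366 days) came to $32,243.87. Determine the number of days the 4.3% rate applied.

20 days

Let d = days at the first rate; then 366 − d days at the second rate.
$853,000 × [4.3%·d + 3.75%·(366−d)] / 366 = $32,243.87
Solving gives d = 20, so the new rate took effect on 21 January 1996.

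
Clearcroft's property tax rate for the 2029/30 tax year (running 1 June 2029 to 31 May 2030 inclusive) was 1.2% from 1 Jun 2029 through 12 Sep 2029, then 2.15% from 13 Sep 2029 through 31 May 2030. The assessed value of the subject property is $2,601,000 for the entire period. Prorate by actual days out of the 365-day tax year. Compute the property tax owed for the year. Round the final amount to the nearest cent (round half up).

$48,880.98

1 Jun – 12 Sep 2029: 104 days at 1.2% → $2,601,000 × 1.2% × 104/365 = $8,893.2822
13 Sep 2029 – 31 May 2030: 261 days at 2.15% → $2,601,000 × 2.15% × 261/365 = $39,987.7027
Total = $48,880.9849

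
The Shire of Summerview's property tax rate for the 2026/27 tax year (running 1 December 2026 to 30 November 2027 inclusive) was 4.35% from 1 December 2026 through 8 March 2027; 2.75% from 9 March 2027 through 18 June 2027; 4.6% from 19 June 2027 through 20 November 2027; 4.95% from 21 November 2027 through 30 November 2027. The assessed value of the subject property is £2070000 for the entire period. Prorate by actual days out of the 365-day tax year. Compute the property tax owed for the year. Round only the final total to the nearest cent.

1 December 2026 – 8 March 2027: 98 days at 4.35% → £2070000 × 4.35% × 98/365 = £24176.4658
9 March – 18 June 2027: 102 days at 2.75% → £2070000 × 2.75% × 102/365 = £15907.8082
19 June – 20 November 2027: 155 days at 4.6% → £2070000 × 4.6% × 155/365 = £40435.8904
21 November – 30 November 2027: 10 days at 4.95% → £2070000 × 4.95% × 10/365 = £2807.2603
Total = £83327.4247

£83327.42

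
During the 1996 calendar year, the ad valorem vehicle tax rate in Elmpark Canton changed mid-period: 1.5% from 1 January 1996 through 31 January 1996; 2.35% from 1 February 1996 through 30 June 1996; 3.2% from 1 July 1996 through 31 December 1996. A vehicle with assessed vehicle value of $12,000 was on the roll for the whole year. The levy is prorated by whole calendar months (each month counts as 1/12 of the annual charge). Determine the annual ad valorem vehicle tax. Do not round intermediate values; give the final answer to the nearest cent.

$324.50

1 January – 31 January 1996: 1 month at 1.5% → $12,000 × 1.5% × 1/12 = $15.0000
1 February – 30 June 1996: 5 months at 2.35% → $12,000 × 2.35% × 5/12 = $117.5000
1 July – 31 December 1996: 6 months at 3.2% → $12,000 × 3.2% × 6/12 = $192.0000
Total = $324.5000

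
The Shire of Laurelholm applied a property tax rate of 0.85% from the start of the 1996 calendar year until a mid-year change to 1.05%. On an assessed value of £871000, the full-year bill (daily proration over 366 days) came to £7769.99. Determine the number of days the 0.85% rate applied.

Let d = days at the first rate; then 366 − d days at the second rate.
£871000 × [0.85%·d + 1.05%·(366−d)] / 366 = £7769.99
Solving gives d = 289, so the new rate took effect on 16 October 1996.

289 days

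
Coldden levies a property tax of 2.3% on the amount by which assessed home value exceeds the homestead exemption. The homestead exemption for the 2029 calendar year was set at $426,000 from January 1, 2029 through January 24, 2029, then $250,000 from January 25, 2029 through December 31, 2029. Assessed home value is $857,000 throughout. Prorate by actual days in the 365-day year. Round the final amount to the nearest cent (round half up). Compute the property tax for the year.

January 1 – January 24, 2029: 24 days, exemption $426,000 → ($857,000 − $426,000) × 2.3% × 24/365 = $651.8137
January 25 – December 31, 2029: 341 days, exemption $250,000 → ($857,000 − $250,000) × 2.3% × 341/365 = $13,043.0164
Total = $13,694.8301

$13,694.83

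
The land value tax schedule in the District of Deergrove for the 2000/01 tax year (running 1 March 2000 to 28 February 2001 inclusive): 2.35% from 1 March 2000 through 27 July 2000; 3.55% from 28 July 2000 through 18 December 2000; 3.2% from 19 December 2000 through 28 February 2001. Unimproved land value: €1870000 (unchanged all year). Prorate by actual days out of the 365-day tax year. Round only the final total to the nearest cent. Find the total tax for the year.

€55933.49

1 March – 27 July 2000: 149 days at 2.35% → €1870000 × 2.35% × 149/365 = €17939.1918
28 July – 18 December 2000: 144 days at 3.55% → €1870000 × 3.55% × 144/365 = €26190.2466
19 December 2000 – 28 February 2001: 72 days at 3.2% → €1870000 × 3.2% × 72/365 = €11804.0548
Total = €55933.4932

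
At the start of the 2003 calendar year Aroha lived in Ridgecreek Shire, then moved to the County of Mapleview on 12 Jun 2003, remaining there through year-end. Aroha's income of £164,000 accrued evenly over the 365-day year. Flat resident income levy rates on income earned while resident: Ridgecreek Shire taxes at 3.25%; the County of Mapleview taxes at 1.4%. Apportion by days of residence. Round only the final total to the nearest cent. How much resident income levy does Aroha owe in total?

Ridgecreek Shire, 1 Jan – 11 Jun 2003: 162 days → £164,000 × 3.25% × 162/365 = £2,365.6438
The County of Mapleview, 12 Jun – 31 Dec 2003: 203 days → £164,000 × 1.4% × 203/365 = £1,276.9534
Total = £3,642.5973

£3,642.60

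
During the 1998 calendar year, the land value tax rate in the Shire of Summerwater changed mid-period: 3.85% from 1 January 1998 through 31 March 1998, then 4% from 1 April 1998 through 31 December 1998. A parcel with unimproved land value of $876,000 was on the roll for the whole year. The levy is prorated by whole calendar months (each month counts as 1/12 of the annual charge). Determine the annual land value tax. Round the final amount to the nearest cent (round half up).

$34,711.50

1 January – 31 March 1998: 3 months at 3.85% → $876,000 × 3.85% × 3/12 = $8,431.5000
1 April – 31 December 1998: 9 months at 4% → $876,000 × 4% × 9/12 = $26,280.0000
Total = $34,711.5000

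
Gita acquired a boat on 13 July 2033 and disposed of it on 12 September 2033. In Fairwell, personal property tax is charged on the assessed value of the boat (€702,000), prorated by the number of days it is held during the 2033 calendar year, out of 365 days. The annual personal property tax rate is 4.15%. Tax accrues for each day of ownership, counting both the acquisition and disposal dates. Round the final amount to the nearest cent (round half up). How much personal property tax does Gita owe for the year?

€4,948.62

Days held (13 July – 12 September 2033): 62 out of 365
Tax = €702,000 × 4.15% × 62/365 = €4,948.6192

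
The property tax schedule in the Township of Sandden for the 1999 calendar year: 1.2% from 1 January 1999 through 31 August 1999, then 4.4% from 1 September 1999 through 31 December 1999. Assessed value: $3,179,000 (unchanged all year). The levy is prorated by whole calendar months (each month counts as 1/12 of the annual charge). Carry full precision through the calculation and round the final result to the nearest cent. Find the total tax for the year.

1 January – 31 August 1999: 8 months at 1.2% → $3,179,000 × 1.2% × 8/12 = $25,432.0000
1 September – 31 December 1999: 4 months at 4.4% → $3,179,000 × 4.4% × 4/12 = $46,625.3333
Total = $72,057.3333

$72,057.33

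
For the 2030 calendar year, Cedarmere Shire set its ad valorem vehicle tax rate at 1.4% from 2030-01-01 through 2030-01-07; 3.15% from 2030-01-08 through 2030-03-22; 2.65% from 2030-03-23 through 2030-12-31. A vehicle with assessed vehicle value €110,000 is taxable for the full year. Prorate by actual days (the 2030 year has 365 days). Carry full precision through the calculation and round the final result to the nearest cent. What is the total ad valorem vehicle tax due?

2030-01-01 to 2030-01-07: 7 days at 1.4% → €110,000 × 1.4% × 7/365 = €29.5342
2030-01-08 to 2030-03-22: 74 days at 3.15% → €110,000 × 3.15% × 74/365 = €702.4932
2030-03-23 to 2030-12-31: 284 days at 2.65% → €110,000 × 2.65% × 284/365 = €2,268.1096
Total = €3,000.1370

€3,000.14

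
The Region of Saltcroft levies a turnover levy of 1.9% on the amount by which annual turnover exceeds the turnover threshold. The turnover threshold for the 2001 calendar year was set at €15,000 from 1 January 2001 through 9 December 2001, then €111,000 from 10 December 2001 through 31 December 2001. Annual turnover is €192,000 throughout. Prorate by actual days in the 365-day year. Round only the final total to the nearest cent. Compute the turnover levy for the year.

1 January – 9 December 2001: 343 days, exemption €15,000 → (€192,000 − €15,000) × 1.9% × 343/365 = €3,160.2986
10 December – 31 December 2001: 22 days, exemption €111,000 → (€192,000 − €111,000) × 1.9% × 22/365 = €92.7616
Total = €3,253.0603

€3,253.06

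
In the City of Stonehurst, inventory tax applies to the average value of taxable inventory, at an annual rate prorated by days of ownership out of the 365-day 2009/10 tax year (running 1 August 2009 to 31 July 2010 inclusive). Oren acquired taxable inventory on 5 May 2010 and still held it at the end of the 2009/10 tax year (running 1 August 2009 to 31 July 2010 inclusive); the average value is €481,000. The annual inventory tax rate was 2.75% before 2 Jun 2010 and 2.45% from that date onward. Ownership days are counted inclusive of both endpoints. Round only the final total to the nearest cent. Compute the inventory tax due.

5 May – 1 Jun 2010: 28 days at 2.75% → €481,000 × 2.75% × 28/365 = €1,014.7123
2 Jun – 31 Jul 2010: 60 days at 2.45% → €481,000 × 2.45% × 60/365 = €1,937.1781
Total = €2,951.8904

€2,951.89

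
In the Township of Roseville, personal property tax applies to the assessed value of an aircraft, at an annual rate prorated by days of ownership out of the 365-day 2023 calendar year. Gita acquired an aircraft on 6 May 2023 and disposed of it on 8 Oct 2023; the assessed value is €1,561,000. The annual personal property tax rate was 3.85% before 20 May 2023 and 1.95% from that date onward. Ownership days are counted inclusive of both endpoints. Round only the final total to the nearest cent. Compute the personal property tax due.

6 May – 19 May 2023: 14 days at 3.85% → €1,561,000 × 3.85% × 14/365 = €2,305.1479
20 May – 8 Oct 2023: 142 days at 1.95% → €1,561,000 × 1.95% × 142/365 = €11,842.2164
Total = €14,147.3644

€14,147.36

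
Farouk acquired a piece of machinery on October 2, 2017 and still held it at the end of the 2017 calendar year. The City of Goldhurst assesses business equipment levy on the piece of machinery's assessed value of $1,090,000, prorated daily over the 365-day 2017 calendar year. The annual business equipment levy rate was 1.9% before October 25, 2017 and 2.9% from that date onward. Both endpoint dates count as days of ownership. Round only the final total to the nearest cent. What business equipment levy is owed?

$7,194.00

October 2 – October 24, 2017: 23 days at 1.9% → $1,090,000 × 1.9% × 23/365 = $1,305.0137
October 25 – December 31, 2017: 68 days at 2.9% → $1,090,000 × 2.9% × 68/365 = $5,888.9863
Total = $7,194.0000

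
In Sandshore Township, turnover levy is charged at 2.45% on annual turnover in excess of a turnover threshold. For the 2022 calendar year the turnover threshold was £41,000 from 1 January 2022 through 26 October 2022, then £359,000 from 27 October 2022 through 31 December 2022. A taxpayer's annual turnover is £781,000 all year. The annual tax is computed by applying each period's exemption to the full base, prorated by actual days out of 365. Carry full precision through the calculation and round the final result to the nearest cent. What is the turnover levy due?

1 January – 26 October 2022: 299 days, exemption £41,000 → (£781,000 − £41,000) × 2.45% × 299/365 = £14,851.6986
27 October – 31 December 2022: 66 days, exemption £359,000 → (£781,000 − £359,000) × 2.45% × 66/365 = £1,869.5178
Total = £16,721.2164

£16,721.22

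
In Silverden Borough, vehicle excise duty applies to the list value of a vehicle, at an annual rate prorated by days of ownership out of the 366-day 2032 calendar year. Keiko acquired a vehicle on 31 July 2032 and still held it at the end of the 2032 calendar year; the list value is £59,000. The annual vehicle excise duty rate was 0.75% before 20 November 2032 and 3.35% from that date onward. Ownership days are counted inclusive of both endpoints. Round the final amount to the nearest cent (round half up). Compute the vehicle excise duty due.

£362.22

31 July – 19 November 2032: 112 days at 0.75% → £59,000 × 0.75% × 112/366 = £135.4098
20 November – 31 December 2032: 42 days at 3.35% → £59,000 × 3.35% × 42/366 = £226.8115
Total = £362.2213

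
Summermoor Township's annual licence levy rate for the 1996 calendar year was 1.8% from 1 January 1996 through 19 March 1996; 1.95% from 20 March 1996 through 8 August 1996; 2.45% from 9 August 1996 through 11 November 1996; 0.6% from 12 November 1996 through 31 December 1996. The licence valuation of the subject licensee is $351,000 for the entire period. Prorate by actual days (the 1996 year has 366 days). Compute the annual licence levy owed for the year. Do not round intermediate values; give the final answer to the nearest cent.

1 January – 19 March 1996: 79 days at 1.8% → $351,000 × 1.8% × 79/366 = $1,363.7213
20 March – 8 August 1996: 142 days at 1.95% → $351,000 × 1.95% × 142/366 = $2,655.5164
9 August – 11 November 1996: 95 days at 2.45% → $351,000 × 2.45% × 95/366 = $2,232.1107
12 November – 31 December 1996: 50 days at 0.6% → $351,000 × 0.6% × 50/366 = $287.7049
Total = $6,539.0533

$6,539.05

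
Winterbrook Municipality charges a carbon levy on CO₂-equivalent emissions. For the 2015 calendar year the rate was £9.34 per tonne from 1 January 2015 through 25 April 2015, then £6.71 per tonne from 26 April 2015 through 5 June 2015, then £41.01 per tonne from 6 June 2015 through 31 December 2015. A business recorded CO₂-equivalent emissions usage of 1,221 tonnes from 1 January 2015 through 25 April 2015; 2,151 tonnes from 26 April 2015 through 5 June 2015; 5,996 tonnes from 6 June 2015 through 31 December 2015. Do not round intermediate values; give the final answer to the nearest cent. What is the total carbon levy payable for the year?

1 January – 25 April 2015: 1,221 tonnes at £9.34/tonne → £11,404.14
26 April – 5 June 2015: 2,151 tonnes at £6.71/tonne → £14,433.21
6 June – 31 December 2015: 5,996 tonnes at £41.01/tonne → £245,895.96

£271,733.31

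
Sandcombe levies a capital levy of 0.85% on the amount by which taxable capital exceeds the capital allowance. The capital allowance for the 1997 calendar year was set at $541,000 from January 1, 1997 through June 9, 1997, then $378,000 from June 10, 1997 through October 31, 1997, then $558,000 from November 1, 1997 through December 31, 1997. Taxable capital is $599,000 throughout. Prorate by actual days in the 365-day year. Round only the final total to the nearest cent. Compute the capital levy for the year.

$1,015.46

January 1 – June 9, 1997: 160 days, exemption $541,000 → ($599,000 − $541,000) × 0.85% × 160/365 = $216.1096
June 10 – October 31, 1997: 144 days, exemption $378,000 → ($599,000 − $378,000) × 0.85% × 144/365 = $741.1068
November 1 – December 31, 1997: 61 days, exemption $558,000 → ($599,000 − $558,000) × 0.85% × 61/365 = $58.2425
Total = $1,015.4589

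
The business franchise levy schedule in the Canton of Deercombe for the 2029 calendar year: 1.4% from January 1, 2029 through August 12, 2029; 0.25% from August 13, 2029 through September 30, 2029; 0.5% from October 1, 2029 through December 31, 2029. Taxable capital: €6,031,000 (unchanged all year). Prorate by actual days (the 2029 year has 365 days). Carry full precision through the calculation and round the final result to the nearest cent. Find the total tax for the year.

January 1 – August 12, 2029: 224 days at 1.4% → €6,031,000 × 1.4% × 224/365 = €51,817.0301
August 13 – September 30, 2029: 49 days at 0.25% → €6,031,000 × 0.25% × 49/365 = €2,024.1027
October 1 – December 31, 2029: 92 days at 0.5% → €6,031,000 × 0.5% × 92/365 = €7,600.7123
Total = €61,441.8452

€61,441.85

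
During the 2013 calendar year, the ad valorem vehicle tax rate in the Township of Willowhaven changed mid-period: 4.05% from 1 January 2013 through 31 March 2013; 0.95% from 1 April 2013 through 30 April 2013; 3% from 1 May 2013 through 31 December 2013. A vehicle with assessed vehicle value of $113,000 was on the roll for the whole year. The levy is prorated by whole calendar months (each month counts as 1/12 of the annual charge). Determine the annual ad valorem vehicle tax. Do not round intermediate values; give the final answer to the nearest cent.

1 January – 31 March 2013: 3 months at 4.05% → $113,000 × 4.05% × 3/12 = $1,144.1250
1 April – 30 April 2013: 1 month at 0.95% → $113,000 × 0.95% × 1/12 = $89.4583
1 May – 31 December 2013: 8 months at 3% → $113,000 × 3% × 8/12 = $2,260.0000
Total = $3,493.5833

$3,493.58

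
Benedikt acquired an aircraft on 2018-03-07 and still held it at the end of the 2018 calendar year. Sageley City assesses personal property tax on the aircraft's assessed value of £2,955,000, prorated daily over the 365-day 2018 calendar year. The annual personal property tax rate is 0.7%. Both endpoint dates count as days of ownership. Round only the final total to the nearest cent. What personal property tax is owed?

£17,001.37

Days held (2018-03-07 to 2018-12-31): 300 out of 365
Tax = £2,955,000 × 0.7% × 300/365 = £17,001.3699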